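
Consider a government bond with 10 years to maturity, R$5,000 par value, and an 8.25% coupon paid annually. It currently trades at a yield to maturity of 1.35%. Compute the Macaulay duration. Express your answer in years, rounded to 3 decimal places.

7.846 years

Periodic yield y = 0.0135. Discount each cash flow and weight by its year:
  t   CF        PV=CF/(1+0.0135)^t    t·PV
  1       412.50       407.0054       407.0054
  2       412.50       401.5840       803.1681
  3       412.50       396.2349     1,188.7046
  4       412.50       390.9570     1,563.8278
  5       412.50       385.7493     1,928.7467
  6       412.50       380.6111     2,283.6665
  7       412.50       375.5413     2,628.7890
  8       412.50       370.5390     2,964.3120
  9       412.50       365.6034     3,290.4302
  10    5,412.50     4,733.2602    47,332.6020
  Σ                  8,207.0856    64,391.2523
Price P = Σ PV = 8,207.0856.
Macaulay duration = Σ(t·PV) / P = 64,391.2523 / 8,207.0856 = 7.84581 years.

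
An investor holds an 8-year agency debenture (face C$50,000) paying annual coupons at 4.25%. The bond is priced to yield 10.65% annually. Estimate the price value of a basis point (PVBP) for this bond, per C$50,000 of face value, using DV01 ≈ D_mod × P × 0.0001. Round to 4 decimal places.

C$20.0653

Periodic yield y = 0.1065.
  t   CF        PV=CF/(1+0.1065)^t    t·PV
  1     2,125.00     1,920.4700     1,920.4700
  2     2,125.00     1,735.6258     3,471.2516
  3     2,125.00     1,568.5728     4,705.7184
  4     2,125.00     1,417.5986     5,670.3942
  5     2,125.00     1,281.1555     6,405.7775
  6     2,125.00     1,157.8450     6,947.0700
  7     2,125.00     1,046.4031     7,324.8215
  8    52,125.00    23,197.1549   185,577.2389
  Σ                 33,324.8255   222,022.7421
P = 33,324.8255; D_Mac = 6.66238 yrs; D_mod = 6.02113 yrs.
DV01 ≈ 6.02113 × 33,324.8255 × 0.0001 = 20.065318.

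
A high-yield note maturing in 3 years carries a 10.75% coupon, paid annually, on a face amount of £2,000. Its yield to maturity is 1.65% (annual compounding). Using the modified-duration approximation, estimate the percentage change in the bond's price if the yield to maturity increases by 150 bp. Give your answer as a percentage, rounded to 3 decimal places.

Periodic yield y = 0.0165. Modified duration first:
  t   CF        PV=CF/(1+0.0165)^t    t·PV
  1       215.00       211.5101       211.5101
  2       215.00       208.0768       416.1536
  3     2,215.00     2,108.8786     6,326.6358
  Σ                  2,528.4655     6,954.2995
P = 2,528.4655; D_Mac = 2.75040 yrs; D_mod = 2.75040/(1+0.0165) = 2.70576 yrs.
ΔP/P ≈ -D_mod · Δy = -2.70576 × (+0.015) = -0.040586 = -4.0586%.

-4.059%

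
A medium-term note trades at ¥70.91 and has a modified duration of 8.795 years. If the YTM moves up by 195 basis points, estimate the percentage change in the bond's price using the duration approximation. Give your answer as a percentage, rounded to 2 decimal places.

Duration approximation: ΔP/P ≈ -D_mod · Δy = -8.795 × (+0.0195) = -0.1715025.
As a percentage: -17.15025%.

-17.15%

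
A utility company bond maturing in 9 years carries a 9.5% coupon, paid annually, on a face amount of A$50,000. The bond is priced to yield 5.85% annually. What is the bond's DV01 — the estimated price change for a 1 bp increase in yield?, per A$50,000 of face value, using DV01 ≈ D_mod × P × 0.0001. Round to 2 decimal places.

A$39.69

Periodic yield y = 0.0585.
  t   CF        PV=CF/(1+0.0585)^t    t·PV
  1     4,750.00     4,487.4823     4,487.4823
  2     4,750.00     4,239.4731     8,478.9462
  3     4,750.00     4,005.1706    12,015.5119
  4     4,750.00     3,783.8173    15,135.2693
  5     4,750.00     3,574.6975    17,873.4876
  6     4,750.00     3,377.1351    20,262.8106
  7     4,750.00     3,190.4914    22,333.4395
  8     4,750.00     3,014.1628    24,113.3027
  9    54,750.00    32,822.0998   295,398.8986
  Σ                 62,494.5300   420,099.1487
P = 62,494.5300; D_Mac = 6.72217 yrs; D_mod = 6.35066 yrs.
DV01 ≈ 6.35066 × 62,494.5300 × 0.0001 = 39.688158.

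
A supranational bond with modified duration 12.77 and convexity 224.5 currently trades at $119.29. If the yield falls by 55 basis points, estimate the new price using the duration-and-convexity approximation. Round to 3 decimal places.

Duration effect: -D_mod·Δy = -12.77 × (-0.0055) = +0.070235
Convexity effect: ½·C·(Δy)² = 0.5 × 224.5 × (-0.0055)² = +0.0033955625
ΔP/P ≈ +0.070235 + 0.0033955625 = +0.0736305625
New price ≈ 119.29 × (1 + 0.0736305625) = 128.073389800625.

$128.073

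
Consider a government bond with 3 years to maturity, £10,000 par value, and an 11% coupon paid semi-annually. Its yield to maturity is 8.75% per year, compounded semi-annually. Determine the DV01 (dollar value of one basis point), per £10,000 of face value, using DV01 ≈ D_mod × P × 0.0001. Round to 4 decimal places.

Periodic yield y = 0.04375.
  t   CF        PV=CF/(1+0.04375)^t    t·PV
  1       550.00       526.9461       526.9461
  2       550.00       504.8585     1,009.7171
  3       550.00       483.6968     1,451.0904
  4       550.00       463.4221     1,853.6884
  5       550.00       443.9972     2,219.9861
  6    10,550.00     8,159.6875    48,958.1253
  Σ                 10,582.6083    56,019.5533
P = 10,582.6083; D_Mac = 5.29355 half-year periods = 2.64677 yrs; D_mod = 2.53583 yrs.
DV01 ≈ 2.53583 × 10,582.6083 × 0.0001 = 2.683571.

£2.6836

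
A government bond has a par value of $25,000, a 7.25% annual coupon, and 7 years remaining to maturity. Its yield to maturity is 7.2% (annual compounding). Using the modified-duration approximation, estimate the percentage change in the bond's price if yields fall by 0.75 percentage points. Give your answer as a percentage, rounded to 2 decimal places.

+4.01%

Periodic yield y = 0.072. Modified duration first:
  t   CF        PV=CF/(1+0.072)^t    t·PV
  1     1,812.50     1,690.7649     1,690.7649
  2     1,812.50     1,577.2061     3,154.4122
  3     1,812.50     1,471.2743     4,413.8230
  4     1,812.50     1,372.4574     5,489.8296
  5     1,812.50     1,280.2774     6,401.3871
  6     1,812.50     1,194.2886     7,165.7319
  7    26,812.50    16,480.6301   115,364.4107
  Σ                 25,066.8989   143,680.3594
P = 25,066.8989; D_Mac = 5.73188 yrs; D_mod = 5.73188/(1+0.072) = 5.34690 yrs.
ΔP/P ≈ -D_mod · Δy = -5.34690 × (-0.0075) = +0.040102 = +4.0102%.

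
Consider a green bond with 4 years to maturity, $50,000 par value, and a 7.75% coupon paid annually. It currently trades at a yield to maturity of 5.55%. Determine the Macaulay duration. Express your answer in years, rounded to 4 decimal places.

Periodic yield y = 0.0555. Discount each cash flow and weight by its year:
  t   CF        PV=CF/(1+0.0555)^t    t·PV
  1     3,875.00     3,671.2459     3,671.2459
  2     3,875.00     3,478.2055     6,956.4109
  3     3,875.00     3,295.3154     9,885.9463
  4    53,875.00    43,406.4564   173,625.8256
  Σ                 53,851.2232   194,139.4287
Price P = Σ PV = 53,851.2232.
Macaulay duration = Σ(t·PV) / P = 194,139.4287 / 53,851.2232 = 3.60511 years.

3.6051 years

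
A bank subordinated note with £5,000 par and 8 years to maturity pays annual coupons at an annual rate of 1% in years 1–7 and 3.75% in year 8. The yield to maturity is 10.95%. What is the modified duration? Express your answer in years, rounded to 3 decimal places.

Periodic yield y = 0.1095. First find Macaulay duration:
  t   CF        PV=CF/(1+0.1095)^t    t·PV
  1        50.00        45.0653        45.0653
  2        50.00        40.6177        81.2354
  3        50.00        36.6090       109.8271
  4        50.00        32.9960       131.9838
  5        50.00        29.7395       148.6974
  6        50.00        26.8044       160.8264
  7        50.00        24.1590       169.1130
  8     5,187.50     2,259.1219    18,072.9748
  Σ                  2,495.1128    18,919.7233
P = 2,495.1128; Macaulay duration = 18,919.7233 / 2,495.1128 = 7.58271 years.
Modified duration = D_Mac / (1 + y) = 7.58271 / 1.1095 = 6.83435 years.

6.834 years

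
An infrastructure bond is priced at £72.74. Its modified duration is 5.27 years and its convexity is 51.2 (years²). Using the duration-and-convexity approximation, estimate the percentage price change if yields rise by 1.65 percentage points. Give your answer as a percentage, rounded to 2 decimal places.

-8.00%

Duration effect: -D_mod·Δy = -5.27 × (+0.0165) = -0.086955
Convexity effect: ½·C·(Δy)² = 0.5 × 51.2 × (0.0165)² = +0.0069696
ΔP/P ≈ -0.086955 + 0.0069696 = -0.0799854
= -7.99854%.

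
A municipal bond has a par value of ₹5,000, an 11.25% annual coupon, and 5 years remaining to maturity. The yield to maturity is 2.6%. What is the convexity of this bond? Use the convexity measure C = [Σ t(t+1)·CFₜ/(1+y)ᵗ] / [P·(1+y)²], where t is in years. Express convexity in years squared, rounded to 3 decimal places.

With y = 0.026:
  t   CF        PV=CF/(1+0.026)^t    t·PV        t(t+1)·PV
  1       562.50       548.2456       548.2456       1,096.4912
  2       562.50       534.3525     1,068.7049       3,206.1147
  3       562.50       520.8114     1,562.4341       6,249.7363
  4       562.50       507.6134     2,030.4536      10,152.2681
  5     5,562.50     4,892.5269    24,462.6344     146,775.8063
  Σ                  7,003.5497    29,672.4726     167,480.4166
P = 7,003.5497.
Convexity = Σ t(t+1)·PV / [P·(1+y)²] = 167,480.4166 / (7,003.5497 × 1.052676) = 22.71701.

22.717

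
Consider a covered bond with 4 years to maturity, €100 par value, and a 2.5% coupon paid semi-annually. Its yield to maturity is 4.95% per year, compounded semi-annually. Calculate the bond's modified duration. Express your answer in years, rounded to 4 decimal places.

3.7292 years

Periodic yield y = 0.02475. First find Macaulay duration:
  t   CF        PV=CF/(1+0.02475)^t    t·PV
  1         1.25         1.2198         1.2198
  2         1.25         1.1903         2.3807
  3         1.25         1.1616         3.4848
  4         1.25         1.1335         4.5342
  5         1.25         1.1062         5.5308
  6         1.25         1.0794         6.4767
  7         1.25         1.0534         7.3737
  8       101.25        83.2629       666.1033
  Σ                     91.2072       697.1040
P = 91.2072; Macaulay duration = 697.1040 / 91.2072 = 7.64308 half-year periods = 3.82154 years.
Modified duration = D_Mac / (1 + y) = 3.82154 / 1.02475 = 3.72924 years.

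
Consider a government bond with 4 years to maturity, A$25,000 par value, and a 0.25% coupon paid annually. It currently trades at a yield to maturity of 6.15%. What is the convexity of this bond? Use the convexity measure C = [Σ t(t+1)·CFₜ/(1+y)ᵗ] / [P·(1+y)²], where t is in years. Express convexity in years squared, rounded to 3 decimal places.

17.649

With y = 0.0615:
  t   CF        PV=CF/(1+0.0615)^t    t·PV        t(t+1)·PV
  1        62.50        58.8789        58.8789         117.7579
  2        62.50        55.4677       110.9354         332.8061
  3        62.50        52.2541       156.7622         627.0487
  4    25,062.50    19,739.8749    78,959.4996     394,797.4979
  Σ                 19,906.4756    79,286.0761     395,875.1106
P = 19,906.4756.
Convexity = Σ t(t+1)·PV / [P·(1+y)²] = 395,875.1106 / (19,906.4756 × 1.126782) = 17.64915.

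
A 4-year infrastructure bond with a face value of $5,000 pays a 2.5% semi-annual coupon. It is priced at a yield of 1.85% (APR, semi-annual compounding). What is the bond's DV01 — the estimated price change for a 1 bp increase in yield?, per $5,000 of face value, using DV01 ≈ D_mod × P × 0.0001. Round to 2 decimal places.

Periodic yield y = 0.00925.
  t   CF        PV=CF/(1+0.00925)^t    t·PV
  1        62.50        61.9272        61.9272
  2        62.50        61.3596       122.7192
  3        62.50        60.7972       182.3917
  4        62.50        60.2400       240.9600
  5        62.50        59.6879       298.4395
  6        62.50        59.1408       354.8450
  7        62.50        58.5988       410.1916
  8     5,062.50     4,702.9999    37,623.9994
  Σ                  5,124.7514    39,295.4735
P = 5,124.7514; D_Mac = 7.66778 half-year periods = 3.83389 yrs; D_mod = 3.79875 yrs.
DV01 ≈ 3.79875 × 5,124.7514 × 0.0001 = 1.946766.

$1.95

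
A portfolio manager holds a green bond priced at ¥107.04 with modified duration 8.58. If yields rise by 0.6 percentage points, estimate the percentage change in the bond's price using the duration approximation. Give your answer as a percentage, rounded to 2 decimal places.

-5.15%

Duration approximation: ΔP/P ≈ -D_mod · Δy = -8.58 × (+0.006) = -0.051480.
As a percentage: -5.1480%.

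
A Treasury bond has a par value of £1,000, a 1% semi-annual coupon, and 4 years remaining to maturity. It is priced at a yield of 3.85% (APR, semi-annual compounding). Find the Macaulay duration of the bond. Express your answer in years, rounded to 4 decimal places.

3.9261 years

Periodic yield y = 0.01925. Discount each cash flow and weight by its period:
  t   CF        PV=CF/(1+0.01925)^t    t·PV
  1         5.00         4.9056         4.9056
  2         5.00         4.8129         9.6258
  3         5.00         4.7220        14.1661
  4         5.00         4.6328        18.5314
  5         5.00         4.5453        22.7267
  6         5.00         4.4595        26.7570
  7         5.00         4.3753        30.6269
  8     1,005.00       862.8202     6,902.5615
  Σ                    895.2736     7,029.9009
Price P = Σ PV = 895.2736.
Macaulay duration = Σ(t·PV) / P = 7,029.9009 / 895.2736 = 7.85224 half-year periods.
In years: 7.85224 / 2 = 3.92612 years.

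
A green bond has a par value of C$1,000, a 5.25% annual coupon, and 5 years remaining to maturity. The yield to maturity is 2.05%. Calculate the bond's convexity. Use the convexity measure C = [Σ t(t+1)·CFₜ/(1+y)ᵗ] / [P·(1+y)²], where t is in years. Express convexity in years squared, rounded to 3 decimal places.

25.449

With y = 0.0205:
  t   CF        PV=CF/(1+0.0205)^t    t·PV        t(t+1)·PV
  1        52.50        51.4454        51.4454         102.8907
  2        52.50        50.4119       100.8239         302.4716
  3        52.50        49.3992       148.1977         592.7909
  4        52.50        48.4069       193.6276         968.1380
  5     1,052.50       950.9486     4,754.7432      28,528.4590
  Σ                  1,150.6121     5,248.8377      30,494.7502
P = 1,150.6121.
Convexity = Σ t(t+1)·PV / [P·(1+y)²] = 30,494.7502 / (1,150.6121 × 1.041420) = 25.44897.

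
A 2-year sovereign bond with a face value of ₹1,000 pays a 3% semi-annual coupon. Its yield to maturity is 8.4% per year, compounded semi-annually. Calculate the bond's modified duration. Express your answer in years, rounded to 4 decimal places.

Periodic yield y = 0.042. First find Macaulay duration:
  t   CF        PV=CF/(1+0.042)^t    t·PV
  1        15.00        14.3954        14.3954
  2        15.00        13.8152        27.6303
  3        15.00        13.2583        39.7749
  4     1,015.00       860.9842     3,443.9367
  Σ                    902.4530     3,525.7373
P = 902.4530; Macaulay duration = 3,525.7373 / 902.4530 = 3.90684 half-year periods = 1.95342 years.
Modified duration = D_Mac / (1 + y) = 1.95342 / 1.042 = 1.87468 years.

1.8747 years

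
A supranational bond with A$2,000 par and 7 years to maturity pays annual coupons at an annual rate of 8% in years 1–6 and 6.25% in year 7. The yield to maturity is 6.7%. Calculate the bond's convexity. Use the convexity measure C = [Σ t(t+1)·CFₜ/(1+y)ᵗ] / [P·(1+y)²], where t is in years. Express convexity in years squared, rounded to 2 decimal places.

With y = 0.067:
  t   CF        PV=CF/(1+0.067)^t    t·PV        t(t+1)·PV
  1       160.00       149.9531       149.9531         299.9063
  2       160.00       140.5372       281.0743         843.2229
  3       160.00       131.7124       395.1373       1,580.5490
  4       160.00       123.4418       493.7673       2,468.8363
  5       160.00       115.6905       578.4527       3,470.7165
  6       160.00       108.4260       650.5560       4,553.8923
  7     2,125.00     1,349.6091     9,447.2637      75,578.1097
  Σ                  2,119.3702    11,996.2045      88,795.2330
P = 2,119.3702.
Convexity = Σ t(t+1)·PV / [P·(1+y)²] = 88,795.2330 / (2,119.3702 × 1.138489) = 36.80052.

36.80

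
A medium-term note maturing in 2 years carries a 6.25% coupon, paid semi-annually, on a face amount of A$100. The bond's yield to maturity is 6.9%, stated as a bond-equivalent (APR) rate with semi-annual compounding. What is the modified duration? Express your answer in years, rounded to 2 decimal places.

Periodic yield y = 0.0345. First find Macaulay duration:
  t   CF        PV=CF/(1+0.0345)^t    t·PV
  1        3.125         3.0208         3.0208
  2        3.125         2.9200         5.8401
  3        3.125         2.8227         8.4680
  4      103.125        90.0413       360.1654
  Σ                     98.8048       377.4942
P = 98.8048; Macaulay duration = 377.4942 / 98.8048 = 3.82061 half-year periods = 1.91030 years.
Modified duration = D_Mac / (1 + y) = 1.91030 / 1.0345 = 1.84659 years.

1.85 years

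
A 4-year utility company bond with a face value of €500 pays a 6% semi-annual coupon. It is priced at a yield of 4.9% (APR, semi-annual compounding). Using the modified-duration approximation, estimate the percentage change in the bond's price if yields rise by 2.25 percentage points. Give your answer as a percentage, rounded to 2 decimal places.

-7.96%

Periodic yield y = 0.0245. Modified duration first:
  t   CF        PV=CF/(1+0.0245)^t    t·PV
  1        15.00        14.6413        14.6413
  2        15.00        14.2912        28.5823
  3        15.00        13.9494        41.8482
  4        15.00        13.6158        54.4632
  5        15.00        13.2902        66.4510
  6        15.00        12.9724        77.8342
  7        15.00        12.6622        88.6351
  8       515.00       424.3376     3,394.7009
  Σ                    519.7600     3,767.1562
P = 519.7600; D_Mac = 7.24788 half-year periods = 3.62394 yrs; D_mod = 3.62394/(1+0.0245) = 3.53728 yrs.
ΔP/P ≈ -D_mod · Δy = -3.53728 × (+0.0225) = -0.079589 = -7.9589%.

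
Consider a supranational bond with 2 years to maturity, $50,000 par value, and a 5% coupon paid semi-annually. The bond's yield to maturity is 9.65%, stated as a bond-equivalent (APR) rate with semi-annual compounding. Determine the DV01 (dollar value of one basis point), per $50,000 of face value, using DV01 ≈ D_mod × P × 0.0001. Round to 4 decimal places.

Periodic yield y = 0.04825.
  t   CF        PV=CF/(1+0.04825)^t    t·PV
  1     1,250.00     1,192.4636     1,192.4636
  2     1,250.00     1,137.5756     2,275.1512
  3     1,250.00     1,085.2140     3,255.6421
  4    51,250.00    42,445.7670   169,783.0679
  Σ                 45,861.0202   176,506.3248
P = 45,861.0202; D_Mac = 3.84872 half-year periods = 1.92436 yrs; D_mod = 1.83578 yrs.
DV01 ≈ 1.83578 × 45,861.0202 × 0.0001 = 8.419095.

$8.4191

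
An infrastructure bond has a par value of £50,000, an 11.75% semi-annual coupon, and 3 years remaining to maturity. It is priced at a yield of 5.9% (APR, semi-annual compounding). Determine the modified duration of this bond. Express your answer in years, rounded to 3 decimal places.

Periodic yield y = 0.0295. First find Macaulay duration:
  t   CF        PV=CF/(1+0.0295)^t    t·PV
  1     2,937.50     2,853.3269     2,853.3269
  2     2,937.50     2,771.5657     5,543.1313
  3     2,937.50     2,692.1473     8,076.4420
  4     2,937.50     2,615.0047    10,460.0187
  5     2,937.50     2,540.0725    12,700.3627
  6    52,937.50    44,463.6716   266,782.0297
  Σ                 57,935.7887   306,415.3113
P = 57,935.7887; Macaulay duration = 306,415.3113 / 57,935.7887 = 5.28888 half-year periods = 2.64444 years.
Modified duration = D_Mac / (1 + y) = 2.64444 / 1.0295 = 2.56866 years.

2.569 years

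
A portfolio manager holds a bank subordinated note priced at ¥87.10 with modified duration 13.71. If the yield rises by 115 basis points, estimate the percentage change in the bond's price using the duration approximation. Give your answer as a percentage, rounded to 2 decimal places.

-15.77%

Duration approximation: ΔP/P ≈ -D_mod · Δy = -13.71 × (+0.0115) = -0.157665.
As a percentage: -15.7665%.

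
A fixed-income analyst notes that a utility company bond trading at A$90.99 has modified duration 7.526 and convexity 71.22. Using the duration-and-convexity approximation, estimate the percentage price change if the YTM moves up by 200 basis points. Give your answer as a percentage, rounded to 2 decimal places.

Duration effect: -D_mod·Δy = -7.526 × (+0.02) = -0.150520
Convexity effect: ½·C·(Δy)² = 0.5 × 71.22 × (0.02)² = +0.0142440
ΔP/P ≈ -0.150520 + 0.0142440 = -0.136276
= -13.6276%.

-13.63%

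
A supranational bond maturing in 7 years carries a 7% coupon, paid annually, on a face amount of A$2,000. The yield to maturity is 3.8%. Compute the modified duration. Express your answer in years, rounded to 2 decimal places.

Periodic yield y = 0.038. First find Macaulay duration:
  t   CF        PV=CF/(1+0.038)^t    t·PV
  1       140.00       134.8748       134.8748
  2       140.00       129.9371       259.8743
  3       140.00       125.1803       375.5409
  4       140.00       120.5976       482.3904
  5       140.00       116.1826       580.9132
  6       140.00       111.9293       671.5760
  7     2,140.00     1,648.2850    11,537.9948
  Σ                  2,386.9867    14,043.1643
P = 2,386.9867; Macaulay duration = 14,043.1643 / 2,386.9867 = 5.88322 years.
Modified duration = D_Mac / (1 + y) = 5.88322 / 1.038 = 5.66784 years.

5.67 years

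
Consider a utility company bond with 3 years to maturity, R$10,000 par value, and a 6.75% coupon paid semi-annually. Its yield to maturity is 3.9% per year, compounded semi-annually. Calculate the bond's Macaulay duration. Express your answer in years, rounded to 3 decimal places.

2.776 years

Periodic yield y = 0.0195. Discount each cash flow and weight by its period:
  t   CF        PV=CF/(1+0.0195)^t    t·PV
  1       337.50       331.0446       331.0446
  2       337.50       324.7127       649.4255
  3       337.50       318.5019       955.5058
  4       337.50       312.4099     1,249.6398
  5       337.50       306.4345     1,532.1724
  6    10,337.50     9,206.4488    55,238.6928
  Σ                 10,799.5525    59,956.4809
Price P = Σ PV = 10,799.5525.
Macaulay duration = Σ(t·PV) / P = 59,956.4809 / 10,799.5525 = 5.55176 half-year periods.
In years: 5.55176 / 2 = 2.77588 years.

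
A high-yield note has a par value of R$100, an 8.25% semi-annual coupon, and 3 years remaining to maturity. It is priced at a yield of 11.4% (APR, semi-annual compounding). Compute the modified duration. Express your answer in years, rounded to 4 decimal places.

2.5586 years

Periodic yield y = 0.057. First find Macaulay duration:
  t   CF        PV=CF/(1+0.057)^t    t·PV
  1        4.125         3.9026         3.9026
  2        4.125         3.6921         7.3842
  3        4.125         3.4930        10.4790
  4        4.125         3.3046        13.2186
  5        4.125         3.1264        15.6322
  6      104.125        74.6629       447.9776
  Σ                     92.1817       498.5941
P = 92.1817; Macaulay duration = 498.5941 / 92.1817 = 5.40882 half-year periods = 2.70441 years.
Modified duration = D_Mac / (1 + y) = 2.70441 / 1.057 = 2.55857 years.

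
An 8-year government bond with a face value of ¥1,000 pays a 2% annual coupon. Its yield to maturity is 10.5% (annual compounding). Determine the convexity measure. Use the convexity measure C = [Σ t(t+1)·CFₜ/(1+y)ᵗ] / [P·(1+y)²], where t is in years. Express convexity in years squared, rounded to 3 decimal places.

With y = 0.105:
  t   CF        PV=CF/(1+0.105)^t    t·PV        t(t+1)·PV
  1        20.00        18.0995        18.0995          36.1991
  2        20.00        16.3797        32.7594          98.2781
  3        20.00        14.8232        44.4697         177.8789
  4        20.00        13.4147        53.6588         268.2939
  5        20.00        12.1400        60.7000         364.1999
  6        20.00        10.9864        65.9185         461.4298
  7        20.00         9.9425        69.5973         556.7780
  8     1,020.00       458.8830     3,671.0638      33,039.5744
  Σ                    554.6690     4,016.2670      35,002.6321
P = 554.6690.
Convexity = Σ t(t+1)·PV / [P·(1+y)²] = 35,002.6321 / (554.6690 × 1.221025) = 51.68235.

51.682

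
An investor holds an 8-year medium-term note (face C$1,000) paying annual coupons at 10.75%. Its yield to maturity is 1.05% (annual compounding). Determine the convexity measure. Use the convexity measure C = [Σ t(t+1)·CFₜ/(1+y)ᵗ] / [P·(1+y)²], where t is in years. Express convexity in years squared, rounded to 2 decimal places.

With y = 0.0105:
  t   CF        PV=CF/(1+0.0105)^t    t·PV        t(t+1)·PV
  1       107.50       106.3830       106.3830         212.7660
  2       107.50       105.2776       210.5551         631.6654
  3       107.50       104.1836       312.5509       1,250.2036
  4       107.50       103.1011       412.4043       2,062.0215
  5       107.50       102.0298       510.1488       3,060.8929
  6       107.50       100.9696       605.8175       4,240.7224
  7       107.50        99.9204       699.4429       5,595.5434
  8     1,107.50     1,018.7162     8,149.7292      73,347.5629
  Σ                  1,740.5812    11,007.0318      90,401.3781
P = 1,740.5812.
Convexity = Σ t(t+1)·PV / [P·(1+y)²] = 90,401.3781 / (1,740.5812 × 1.021110) = 50.86372.

50.86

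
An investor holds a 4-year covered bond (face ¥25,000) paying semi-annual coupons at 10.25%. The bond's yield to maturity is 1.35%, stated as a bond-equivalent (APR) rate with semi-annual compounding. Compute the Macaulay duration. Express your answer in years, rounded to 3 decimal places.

3.477 years

Periodic yield y = 0.00675. Discount each cash flow and weight by its period:
  t   CF        PV=CF/(1+0.00675)^t    t·PV
  1     1,281.25     1,272.6595     1,272.6595
  2     1,281.25     1,264.1267     2,528.2534
  3     1,281.25     1,255.6510     3,766.9531
  4     1,281.25     1,247.2322     4,988.9289
  5     1,281.25     1,238.8699     6,194.3493
  6     1,281.25     1,230.5636     7,383.3813
  7     1,281.25     1,222.3129     8,556.1906
  8    26,281.25    24,904.2181   199,233.7449
  Σ                 33,635.6340   233,924.4611
Price P = Σ PV = 33,635.6340.
Macaulay duration = Σ(t·PV) / P = 233,924.4611 / 33,635.6340 = 6.95466 half-year periods.
In years: 6.95466 / 2 = 3.47733 years.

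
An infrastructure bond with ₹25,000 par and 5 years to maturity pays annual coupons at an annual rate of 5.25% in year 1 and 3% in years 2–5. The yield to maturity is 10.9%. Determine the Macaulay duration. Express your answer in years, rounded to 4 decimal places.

Periodic yield y = 0.109. Discount each cash flow and weight by its year:
  t   CF        PV=CF/(1+0.109)^t    t·PV
  1     1,312.50     1,183.4986     1,183.4986
  2       750.00       609.8151     1,219.6302
  3       750.00       549.8784     1,649.6351
  4       750.00       495.8326     1,983.3304
  5    25,750.00    15,350.3931    76,751.9657
  Σ                 18,189.4178    82,788.0600
Price P = Σ PV = 18,189.4178.
Macaulay duration = Σ(t·PV) / P = 82,788.0600 / 18,189.4178 = 4.55144 years.

4.5514 years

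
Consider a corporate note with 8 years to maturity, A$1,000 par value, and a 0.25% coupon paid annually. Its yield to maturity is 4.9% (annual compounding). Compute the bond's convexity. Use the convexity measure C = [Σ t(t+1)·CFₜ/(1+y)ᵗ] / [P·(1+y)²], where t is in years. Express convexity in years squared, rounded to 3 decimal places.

64.491

With y = 0.049:
  t   CF        PV=CF/(1+0.049)^t    t·PV        t(t+1)·PV
  1         2.50         2.3832         2.3832           4.7664
  2         2.50         2.2719         4.5438          13.6314
  3         2.50         2.1658         6.4973          25.9893
  4         2.50         2.0646         8.2584          41.2922
  5         2.50         1.9682         9.8408          59.0451
  6         2.50         1.8762        11.2574          78.8018
  7         2.50         1.7886        12.5202         100.1612
  8     1,002.50       683.7235     5,469.7876      49,228.0884
  Σ                    698.2420     5,525.0888      49,551.7760
P = 698.2420.
Convexity = Σ t(t+1)·PV / [P·(1+y)²] = 49,551.7760 / (698.2420 × 1.100401) = 64.49147.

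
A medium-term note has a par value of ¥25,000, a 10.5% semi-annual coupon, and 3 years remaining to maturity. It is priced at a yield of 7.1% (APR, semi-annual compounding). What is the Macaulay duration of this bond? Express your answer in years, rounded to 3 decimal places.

Periodic yield y = 0.0355. Discount each cash flow and weight by its period:
  t   CF        PV=CF/(1+0.0355)^t    t·PV
  1     1,312.50     1,267.5036     1,267.5036
  2     1,312.50     1,224.0499     2,448.0997
  3     1,312.50     1,182.0858     3,546.2574
  4     1,312.50     1,141.5604     4,566.2416
  5     1,312.50     1,102.4243     5,512.1217
  6    26,312.50    21,343.2963   128,059.7779
  Σ                 27,260.9203   145,400.0020
Price P = Σ PV = 27,260.9203.
Macaulay duration = Σ(t·PV) / P = 145,400.0020 / 27,260.9203 = 5.33364 half-year periods.
In years: 5.33364 / 2 = 2.66682 years.

2.667 years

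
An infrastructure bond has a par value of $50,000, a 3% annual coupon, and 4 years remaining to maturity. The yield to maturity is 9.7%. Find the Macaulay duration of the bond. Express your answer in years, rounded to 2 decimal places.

Periodic yield y = 0.097. Discount each cash flow and weight by its year:
  t   CF        PV=CF/(1+0.097)^t    t·PV
  1     1,500.00     1,367.3655     1,367.3655
  2     1,500.00     1,246.4590     2,492.9180
  3     1,500.00     1,136.2434     3,408.7302
  4    51,500.00    35,561.5530   142,246.2120
  Σ                 39,311.6210   149,515.2258
Price P = Σ PV = 39,311.6210.
Macaulay duration = Σ(t·PV) / P = 149,515.2258 / 39,311.6210 = 3.80333 years.

3.80 years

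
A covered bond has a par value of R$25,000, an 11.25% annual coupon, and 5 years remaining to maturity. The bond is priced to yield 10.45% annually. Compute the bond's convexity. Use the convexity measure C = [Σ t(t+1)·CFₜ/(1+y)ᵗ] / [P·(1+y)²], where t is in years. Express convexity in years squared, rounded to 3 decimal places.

18.763

With y = 0.1045:
  t   CF        PV=CF/(1+0.1045)^t    t·PV        t(t+1)·PV
  1     2,812.50     2,546.4011     2,546.4011       5,092.8022
  2     2,812.50     2,305.4786     4,610.9572      13,832.8715
  3     2,812.50     2,087.3505     6,262.0514      25,048.2054
  4     2,812.50     1,889.8601     7,559.4403      37,797.2015
  5    27,812.50    16,920.4312    84,602.1562     507,612.9370
  Σ                 25,749.5214   105,581.0061     589,384.0176
P = 25,749.5214.
Convexity = Σ t(t+1)·PV / [P·(1+y)²] = 589,384.0176 / (25,749.5214 × 1.219920) = 18.76280.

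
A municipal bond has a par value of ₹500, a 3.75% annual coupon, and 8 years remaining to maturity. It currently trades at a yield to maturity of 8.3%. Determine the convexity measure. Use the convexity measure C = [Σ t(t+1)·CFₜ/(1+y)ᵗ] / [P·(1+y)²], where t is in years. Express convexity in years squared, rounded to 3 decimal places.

With y = 0.083:
  t   CF        PV=CF/(1+0.083)^t    t·PV        t(t+1)·PV
  1        18.75        17.3130        17.3130          34.6260
  2        18.75        15.9862        31.9723          95.9170
  3        18.75        14.7610        44.2830         177.1320
  4        18.75        13.6297        54.5189         272.5947
  5        18.75        12.5852        62.9258         377.5550
  6        18.75        11.6207        69.7239         488.0674
  7        18.75        10.7301        75.1104         600.8833
  8       518.75       274.1135     2,192.9082      19,736.1734
  Σ                    370.7393     2,548.7556      21,782.9490
P = 370.7393.
Convexity = Σ t(t+1)·PV / [P·(1+y)²] = 21,782.9490 / (370.7393 × 1.172889) = 50.09462.

50.095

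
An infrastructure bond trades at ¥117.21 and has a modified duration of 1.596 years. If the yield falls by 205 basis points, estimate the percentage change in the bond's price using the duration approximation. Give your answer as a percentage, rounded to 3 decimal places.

Duration approximation: ΔP/P ≈ -D_mod · Δy = -1.596 × (-0.0205) = +0.032718.
As a percentage: +3.2718%.

+3.272%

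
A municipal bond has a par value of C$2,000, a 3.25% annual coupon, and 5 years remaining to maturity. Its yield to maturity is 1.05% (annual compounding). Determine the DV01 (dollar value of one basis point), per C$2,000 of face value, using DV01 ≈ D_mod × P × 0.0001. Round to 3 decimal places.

C$1.032

Periodic yield y = 0.0105.
  t   CF        PV=CF/(1+0.0105)^t    t·PV
  1        65.00        64.3246        64.3246
  2        65.00        63.6562       127.3124
  3        65.00        62.9948       188.9843
  4        65.00        62.3402       249.3607
  5     2,065.00     1,959.9206     9,799.6028
  Σ                  2,213.2363    10,429.5848
P = 2,213.2363; D_Mac = 4.71237 yrs; D_mod = 4.66340 yrs.
DV01 ≈ 4.66340 × 2,213.2363 × 0.0001 = 1.032121.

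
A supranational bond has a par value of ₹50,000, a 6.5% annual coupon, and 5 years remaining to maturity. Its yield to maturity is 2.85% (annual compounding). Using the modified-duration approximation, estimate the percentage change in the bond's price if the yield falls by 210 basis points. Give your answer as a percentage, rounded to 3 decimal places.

Periodic yield y = 0.0285. Modified duration first:
  t   CF        PV=CF/(1+0.0285)^t    t·PV
  1     3,250.00     3,159.9417     3,159.9417
  2     3,250.00     3,072.3789     6,144.7577
  3     3,250.00     2,987.2425     8,961.7274
  4     3,250.00     2,904.4652    11,617.8608
  5    53,250.00    46,269.8543   231,349.2715
  Σ                 58,393.8825   261,233.5591
P = 58,393.8825; D_Mac = 4.47365 yrs; D_mod = 4.47365/(1+0.0285) = 4.34968 yrs.
ΔP/P ≈ -D_mod · Δy = -4.34968 × (-0.021) = +0.091343 = +9.1343%.

+9.134%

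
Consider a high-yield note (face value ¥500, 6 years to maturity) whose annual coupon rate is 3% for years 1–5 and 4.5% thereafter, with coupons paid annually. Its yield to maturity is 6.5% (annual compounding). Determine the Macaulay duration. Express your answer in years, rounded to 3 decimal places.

5.537 years

Periodic yield y = 0.065. Discount each cash flow and weight by its year:
  t   CF        PV=CF/(1+0.065)^t    t·PV
  1        15.00        14.0845        14.0845
  2        15.00        13.2249        26.4498
  3        15.00        12.4177        37.2532
  4        15.00        11.6598        46.6394
  5        15.00        10.9482        54.7411
  6       522.50       358.0871     2,148.5225
  Σ                    420.4223     2,327.6904
Price P = Σ PV = 420.4223.
Macaulay duration = Σ(t·PV) / P = 2,327.6904 / 420.4223 = 5.53655 years.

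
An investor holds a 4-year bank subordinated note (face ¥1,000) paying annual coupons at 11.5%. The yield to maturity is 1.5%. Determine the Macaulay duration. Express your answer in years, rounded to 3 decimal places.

Periodic yield y = 0.015. Discount each cash flow and weight by its year:
  t   CF        PV=CF/(1+0.015)^t    t·PV
  1       115.00       113.3005       113.3005
  2       115.00       111.6261       223.2522
  3       115.00       109.9765       329.9294
  4     1,115.00     1,050.5354     4,202.1417
  Σ                  1,385.4385     4,868.6237
Price P = Σ PV = 1,385.4385.
Macaulay duration = Σ(t·PV) / P = 4,868.6237 / 1,385.4385 = 3.51414 years.

3.514 years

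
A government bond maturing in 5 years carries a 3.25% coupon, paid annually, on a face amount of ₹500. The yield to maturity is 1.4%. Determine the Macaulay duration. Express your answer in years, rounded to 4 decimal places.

4.7096 years

Periodic yield y = 0.014. Discount each cash flow and weight by its year:
  t   CF        PV=CF/(1+0.014)^t    t·PV
  1        16.25        16.0256        16.0256
  2        16.25        15.8044        31.6088
  3        16.25        15.5862        46.7585
  4        16.25        15.3710        61.4839
  5       516.25       481.5820     2,407.9102
  Σ                    544.3692     2,563.7871
Price P = Σ PV = 544.3692.
Macaulay duration = Σ(t·PV) / P = 2,563.7871 / 544.3692 = 4.70965 years.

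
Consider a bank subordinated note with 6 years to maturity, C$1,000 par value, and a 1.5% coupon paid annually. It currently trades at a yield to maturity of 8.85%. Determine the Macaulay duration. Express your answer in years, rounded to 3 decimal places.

Periodic yield y = 0.0885. Discount each cash flow and weight by its year:
  t   CF        PV=CF/(1+0.0885)^t    t·PV
  1        15.00        13.7804        13.7804
  2        15.00        12.6600        25.3200
  3        15.00        11.6307        34.8921
  4        15.00        10.6851        42.7403
  5        15.00         9.8163        49.0816
  6     1,015.00       610.2327     3,661.3959
  Σ                    668.8052     3,827.2104
Price P = Σ PV = 668.8052.
Macaulay duration = Σ(t·PV) / P = 3,827.2104 / 668.8052 = 5.72246 years.

5.722 years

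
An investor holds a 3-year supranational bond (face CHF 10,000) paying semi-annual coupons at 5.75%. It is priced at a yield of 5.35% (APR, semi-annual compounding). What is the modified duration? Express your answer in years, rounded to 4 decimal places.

Periodic yield y = 0.02675. First find Macaulay duration:
  t   CF        PV=CF/(1+0.02675)^t    t·PV
  1       287.50       280.0097       280.0097
  2       287.50       272.7146       545.4292
  3       287.50       265.6096       796.8287
  4       287.50       258.6896     1,034.7585
  5       287.50       251.9500     1,259.7498
  6    10,287.50     8,780.5471    52,683.2829
  Σ                 10,109.5207    56,600.0588
P = 10,109.5207; Macaulay duration = 56,600.0588 / 10,109.5207 = 5.59869 half-year periods = 2.79934 years.
Modified duration = D_Mac / (1 + y) = 2.79934 / 1.02675 = 2.72641 years.

2.7264 years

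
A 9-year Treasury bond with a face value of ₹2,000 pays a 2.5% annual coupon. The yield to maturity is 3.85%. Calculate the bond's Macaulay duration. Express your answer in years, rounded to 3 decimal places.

Periodic yield y = 0.0385. Discount each cash flow and weight by its year:
  t   CF        PV=CF/(1+0.0385)^t    t·PV
  1        50.00        48.1464        48.1464
  2        50.00        46.3614        92.7229
  3        50.00        44.6427       133.9281
  4        50.00        42.9877       171.9507
  5        50.00        41.3940       206.9700
  6        50.00        39.8594       239.1565
  7        50.00        38.3817       268.6721
  8        50.00        36.9588       295.6705
  9     2,050.00     1,459.1346    13,132.2113
  Σ                  1,797.8668    14,589.4286
Price P = Σ PV = 1,797.8668.
Macaulay duration = Σ(t·PV) / P = 14,589.4286 / 1,797.8668 = 8.11486 years.

8.115 years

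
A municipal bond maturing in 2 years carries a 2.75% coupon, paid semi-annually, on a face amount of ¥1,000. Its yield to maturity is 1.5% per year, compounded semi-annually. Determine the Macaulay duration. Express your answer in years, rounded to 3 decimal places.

1.960 years

Periodic yield y = 0.0075. Discount each cash flow and weight by its period:
  t   CF        PV=CF/(1+0.0075)^t    t·PV
  1        13.75        13.6476        13.6476
  2        13.75        13.5460        27.0921
  3        13.75        13.4452        40.3356
  4     1,013.75       983.8993     3,935.5972
  Σ                  1,024.5382     4,016.6725
Price P = Σ PV = 1,024.5382.
Macaulay duration = Σ(t·PV) / P = 4,016.6725 / 1,024.5382 = 3.92047 half-year periods.
In years: 3.92047 / 2 = 1.96024 years.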